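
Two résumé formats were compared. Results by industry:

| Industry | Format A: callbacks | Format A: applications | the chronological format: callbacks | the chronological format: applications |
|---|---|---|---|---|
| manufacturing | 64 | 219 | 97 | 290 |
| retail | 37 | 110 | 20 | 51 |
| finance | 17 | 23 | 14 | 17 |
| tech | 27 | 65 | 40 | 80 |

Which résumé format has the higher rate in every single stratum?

the chronological format

Manufacturing: Format A 64/219 = 29.2%, the chronological format 97/290 = 33.4% → the chronological format
Retail: Format A 37/110 = 33.6%, the chronological format 20/51 = 39.2% → the chronological format
Finance: Format A 17/23 = 73.9%, the chronological format 14/17 = 82.4% → the chronological format
Tech: Format A 27/65 = 41.5%, the chronological format 40/80 = 50.0% → the chronological format
The chronological format has the higher rate in all 4 groups.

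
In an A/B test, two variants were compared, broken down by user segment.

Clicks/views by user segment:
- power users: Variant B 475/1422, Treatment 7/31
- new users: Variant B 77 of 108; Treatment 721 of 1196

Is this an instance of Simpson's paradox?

Power users: Variant B 475/1422 = 33.4%, Treatment 7/31 = 22.6% → Variant B
New users: Variant B 77/108 = 71.3%, Treatment 721/1196 = 60.3% → Variant B
Overall: Variant B 552/1530 = 36.1%, Treatment 728/1227 = 59.3% → Treatment
Variant B wins each user group but Treatment wins overall — the comparison reverses. Variant B's views skew toward power users, which has a lower base rate.

Yes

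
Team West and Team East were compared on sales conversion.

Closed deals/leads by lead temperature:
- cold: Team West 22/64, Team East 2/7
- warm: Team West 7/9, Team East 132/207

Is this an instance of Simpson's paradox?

Yes

Cold: Team West 22/64 = 34.4%, Team East 2/7 = 28.6% → Team West
Warm: Team West 7/9 = 77.8%, Team East 132/207 = 63.8% → Team West
Overall: Team West 29/73 = 39.7%, Team East 134/214 = 62.6% → Team East
Team West wins each lead group but Team East wins overall — the comparison reverses. Team West's leads skew toward cold, which has a lower base rate.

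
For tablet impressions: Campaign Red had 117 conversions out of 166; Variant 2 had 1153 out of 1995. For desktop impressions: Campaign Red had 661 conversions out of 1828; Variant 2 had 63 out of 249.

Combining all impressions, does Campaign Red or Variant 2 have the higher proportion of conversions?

Tablet: Campaign Red 117/166 = 70.5%, Variant 2 1153/1995 = 57.8% → Campaign Red
Desktop: Campaign Red 661/1828 = 36.2%, Variant 2 63/249 = 25.3% → Campaign Red
Overall: Campaign Red 778/1994 = 39.0%, Variant 2 1216/2244 = 54.2% → Variant 2
(Campaign Red wins every device group but Variant 2 wins overall — Campaign Red's impressions skew toward the low-rate desktop group.)

Variant 2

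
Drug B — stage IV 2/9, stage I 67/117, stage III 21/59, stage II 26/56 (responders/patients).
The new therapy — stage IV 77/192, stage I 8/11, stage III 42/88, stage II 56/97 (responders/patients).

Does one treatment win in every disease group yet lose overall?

Stage IV: Drug B 2/9 = 22.2%, the new therapy 77/192 = 40.1% → the new therapy
Stage I: Drug B 67/117 = 57.3%, the new therapy 8/11 = 72.7% → the new therapy
Stage III: Drug B 21/59 = 35.6%, the new therapy 42/88 = 47.7% → the new therapy
Stage II: Drug B 26/56 = 46.4%, the new therapy 56/97 = 57.7% → the new therapy
Overall: Drug B 116/241 = 48.1%, the new therapy 183/388 = 47.2% → Drug B
The new therapy wins each disease group but Drug B wins overall — the comparison reverses. The new therapy's patients skew toward stage IV, which has a lower base rate.

Yes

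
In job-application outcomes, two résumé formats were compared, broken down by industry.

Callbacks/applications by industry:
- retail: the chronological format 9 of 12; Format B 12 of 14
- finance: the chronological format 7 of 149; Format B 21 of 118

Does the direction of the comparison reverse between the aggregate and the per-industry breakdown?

Retail: the chronological format 9/12 = 75.0%, Format B 12/14 = 85.7% → Format B
Finance: the chronological format 7/149 = 4.7%, Format B 21/118 = 17.8% → Format B
Overall: the chronological format 16/161 = 9.9%, Format B 33/132 = 25.0% → Format B
Format B wins overall and in every industry group — no reversal.

No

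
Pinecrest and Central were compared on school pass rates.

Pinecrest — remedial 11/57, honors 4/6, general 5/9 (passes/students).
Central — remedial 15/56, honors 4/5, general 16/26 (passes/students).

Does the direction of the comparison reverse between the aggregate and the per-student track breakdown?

Remedial: Pinecrest 11/57 = 19.3%, Central 15/56 = 26.8% → Central
Honors: Pinecrest 4/6 = 66.7%, Central 4/5 = 80.0% → Central
General: Pinecrest 5/9 = 55.6%, Central 16/26 = 61.5% → Central
Overall: Pinecrest 20/72 = 27.8%, Central 35/87 = 40.2% → Central
Central wins overall and in every student group — no reversal.

No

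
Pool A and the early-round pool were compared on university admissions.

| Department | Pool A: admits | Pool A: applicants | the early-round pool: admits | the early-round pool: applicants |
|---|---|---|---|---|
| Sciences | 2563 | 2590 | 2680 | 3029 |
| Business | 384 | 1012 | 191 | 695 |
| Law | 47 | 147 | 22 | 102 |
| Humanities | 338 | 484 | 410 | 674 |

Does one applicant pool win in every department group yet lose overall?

No

Sciences: Pool A 2563/2590 = 99.0%, the early-round pool 2680/3029 = 88.5% → Pool A
Business: Pool A 384/1012 = 37.9%, the early-round pool 191/695 = 27.5% → Pool A
Law: Pool A 47/147 = 32.0%, the early-round pool 22/102 = 21.6% → Pool A
Humanities: Pool A 338/484 = 69.8%, the early-round pool 410/674 = 60.8% → Pool A
Overall: Pool A 3332/4233 = 78.7%, the early-round pool 3303/4500 = 73.4% → Pool A
Pool A wins overall and in every department group — no reversal.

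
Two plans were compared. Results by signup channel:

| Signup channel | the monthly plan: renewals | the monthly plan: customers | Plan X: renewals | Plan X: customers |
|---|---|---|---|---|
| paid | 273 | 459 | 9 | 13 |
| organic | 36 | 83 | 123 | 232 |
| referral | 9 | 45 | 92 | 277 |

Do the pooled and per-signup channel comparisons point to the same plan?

No

Paid: the monthly plan 273/459 = 59.5%, Plan X 9/13 = 69.2% → Plan X
Organic: the monthly plan 36/83 = 43.4%, Plan X 123/232 = 53.0% → Plan X
Referral: the monthly plan 9/45 = 20.0%, Plan X 92/277 = 33.2% → Plan X
Overall: the monthly plan 318/587 = 54.2%, Plan X 224/522 = 42.9% → the monthly plan
Plan X wins each signup group but the monthly plan wins overall — the comparison reverses. Plan X's customers skew toward referral, which has a lower base rate.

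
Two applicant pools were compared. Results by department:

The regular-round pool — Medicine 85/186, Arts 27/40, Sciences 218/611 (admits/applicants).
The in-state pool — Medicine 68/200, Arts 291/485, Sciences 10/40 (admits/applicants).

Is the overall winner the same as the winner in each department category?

Medicine: the regular-round pool 85/186 = 45.7%, the in-state pool 68/200 = 34.0% → the regular-round pool
Arts: the regular-round pool 27/40 = 67.5%, the in-state pool 291/485 = 60.0% → the regular-round pool
Sciences: the regular-round pool 218/611 = 35.7%, the in-state pool 10/40 = 25.0% → the regular-round pool
Overall: the regular-round pool 330/837 = 39.4%, the in-state pool 369/725 = 50.9% → the in-state pool
The regular-round pool wins each department group but the in-state pool wins overall — the comparison reverses. The regular-round pool's applicants skew toward Sciences, which has a lower base rate.

No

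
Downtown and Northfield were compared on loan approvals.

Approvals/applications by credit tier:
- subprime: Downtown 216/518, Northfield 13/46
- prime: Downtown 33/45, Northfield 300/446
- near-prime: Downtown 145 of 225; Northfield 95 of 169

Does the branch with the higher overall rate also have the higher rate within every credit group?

No

Subprime: Downtown 216/518 = 41.7%, Northfield 13/46 = 28.3% → Downtown
Prime: Downtown 33/45 = 73.3%, Northfield 300/446 = 67.3% → Downtown
Near-prime: Downtown 145/225 = 64.4%, Northfield 95/169 = 56.2% → Downtown
Overall: Downtown 394/788 = 50.0%, Northfield 408/661 = 61.7% → Northfield
Downtown wins each credit group but Northfield wins overall — the comparison reverses. Downtown's applications skew toward subprime, which has a lower base rate.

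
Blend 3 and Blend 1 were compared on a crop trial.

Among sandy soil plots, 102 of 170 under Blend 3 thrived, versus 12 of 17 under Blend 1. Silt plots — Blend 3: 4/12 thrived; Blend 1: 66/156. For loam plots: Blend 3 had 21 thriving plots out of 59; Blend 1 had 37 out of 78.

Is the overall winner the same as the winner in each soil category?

Sandy soil: Blend 3 102/170 = 60.0%, Blend 1 12/17 = 70.6% → Blend 1
Silt: Blend 3 4/12 = 33.3%, Blend 1 66/156 = 42.3% → Blend 1
Loam: Blend 3 21/59 = 35.6%, Blend 1 37/78 = 47.4% → Blend 1
Overall: Blend 3 127/241 = 52.7%, Blend 1 115/251 = 45.8% → Blend 3
Blend 1 wins each soil group but Blend 3 wins overall — the comparison reverses. Blend 1's plots skew toward silt, which has a lower base rate.

No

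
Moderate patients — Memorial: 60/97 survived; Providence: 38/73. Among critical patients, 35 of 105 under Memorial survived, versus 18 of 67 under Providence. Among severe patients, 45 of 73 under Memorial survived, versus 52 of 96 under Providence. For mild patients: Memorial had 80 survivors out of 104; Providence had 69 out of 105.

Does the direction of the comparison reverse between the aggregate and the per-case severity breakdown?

No

Moderate: Memorial 60/97 = 61.9%, Providence 38/73 = 52.1% → Memorial
Critical: Memorial 35/105 = 33.3%, Providence 18/67 = 26.9% → Memorial
Severe: Memorial 45/73 = 61.6%, Providence 52/96 = 54.2% → Memorial
Mild: Memorial 80/104 = 76.9%, Providence 69/105 = 65.7% → Memorial
Overall: Memorial 220/379 = 58.0%, Providence 177/341 = 51.9% → Memorial
Memorial wins overall and in every case group — no reversal.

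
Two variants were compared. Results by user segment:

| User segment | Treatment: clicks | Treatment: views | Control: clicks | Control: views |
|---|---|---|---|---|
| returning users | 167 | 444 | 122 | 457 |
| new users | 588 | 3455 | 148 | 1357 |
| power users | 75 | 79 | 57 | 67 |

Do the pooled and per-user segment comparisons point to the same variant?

Yes

Returning users: Treatment 167/444 = 37.6%, Control 122/457 = 26.7% → Treatment
New users: Treatment 588/3455 = 17.0%, Control 148/1357 = 10.9% → Treatment
Power users: Treatment 75/79 = 94.9%, Control 57/67 = 85.1% → Treatment
Overall: Treatment 830/3978 = 20.9%, Control 327/1881 = 17.4% → Treatment
Treatment wins overall and in every user group — no reversal.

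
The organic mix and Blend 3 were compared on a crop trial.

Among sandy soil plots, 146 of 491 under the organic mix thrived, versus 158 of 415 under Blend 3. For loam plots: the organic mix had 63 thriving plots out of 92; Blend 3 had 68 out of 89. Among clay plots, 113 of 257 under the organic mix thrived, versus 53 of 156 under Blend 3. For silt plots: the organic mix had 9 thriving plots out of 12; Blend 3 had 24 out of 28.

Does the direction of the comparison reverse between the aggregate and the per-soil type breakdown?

No

Sandy soil: the organic mix 146/491 = 29.7%, Blend 3 158/415 = 38.1% → Blend 3
Loam: the organic mix 63/92 = 68.5%, Blend 3 68/89 = 76.4% → Blend 3
Clay: the organic mix 113/257 = 44.0%, Blend 3 53/156 = 34.0% → the organic mix
Silt: the organic mix 9/12 = 75.0%, Blend 3 24/28 = 85.7% → Blend 3
Overall: the organic mix 331/852 = 38.8%, Blend 3 303/688 = 44.0% → Blend 3
Neither sweeps: the organic mix wins 1 of 4 groups, Blend 3 wins 3. Blend 3 wins overall but not every group — no Simpson reversal.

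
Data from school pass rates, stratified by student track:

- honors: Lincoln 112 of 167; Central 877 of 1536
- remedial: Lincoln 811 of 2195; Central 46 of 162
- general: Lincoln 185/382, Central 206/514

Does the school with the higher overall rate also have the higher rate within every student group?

No

Honors: Lincoln 112/167 = 67.1%, Central 877/1536 = 57.1% → Lincoln
Remedial: Lincoln 811/2195 = 36.9%, Central 46/162 = 28.4% → Lincoln
General: Lincoln 185/382 = 48.4%, Central 206/514 = 40.1% → Lincoln
Overall: Lincoln 1108/2744 = 40.4%, Central 1129/2212 = 51.0% → Central
Lincoln wins each student group but Central wins overall — the comparison reverses. Lincoln's students skew toward remedial, which has a lower base rate.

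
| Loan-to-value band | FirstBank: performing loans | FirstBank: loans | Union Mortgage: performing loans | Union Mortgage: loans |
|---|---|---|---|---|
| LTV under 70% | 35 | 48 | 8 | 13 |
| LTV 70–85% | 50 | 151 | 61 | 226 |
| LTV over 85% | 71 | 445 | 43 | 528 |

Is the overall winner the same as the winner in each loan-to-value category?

Yes

LTV under 70%: FirstBank 35/48 = 72.9%, Union Mortgage 8/13 = 61.5% → FirstBank
LTV 70–85%: FirstBank 50/151 = 33.1%, Union Mortgage 61/226 = 27.0% → FirstBank
LTV over 85%: FirstBank 71/445 = 16.0%, Union Mortgage 43/528 = 8.1% → FirstBank
Overall: FirstBank 156/644 = 24.2%, Union Mortgage 112/767 = 14.6% → FirstBank
FirstBank wins overall and in every loan-to-value group — no reversal.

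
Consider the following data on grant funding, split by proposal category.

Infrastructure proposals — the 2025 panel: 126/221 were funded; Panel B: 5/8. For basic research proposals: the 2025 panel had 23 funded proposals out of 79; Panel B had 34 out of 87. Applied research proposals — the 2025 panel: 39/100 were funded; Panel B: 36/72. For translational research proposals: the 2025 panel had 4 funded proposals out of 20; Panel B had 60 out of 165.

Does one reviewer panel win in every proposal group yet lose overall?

Infrastructure: the 2025 panel 126/221 = 57.0%, Panel B 5/8 = 62.5% → Panel B
Basic research: the 2025 panel 23/79 = 29.1%, Panel B 34/87 = 39.1% → Panel B
Applied research: the 2025 panel 39/100 = 39.0%, Panel B 36/72 = 50.0% → Panel B
Translational research: the 2025 panel 4/20 = 20.0%, Panel B 60/165 = 36.4% → Panel B
Overall: the 2025 panel 192/420 = 45.7%, Panel B 135/332 = 40.7% → the 2025 panel
Panel B wins each proposal group but the 2025 panel wins overall — the comparison reverses. Panel B's proposals skew toward translational research, which has a lower base rate.

Yes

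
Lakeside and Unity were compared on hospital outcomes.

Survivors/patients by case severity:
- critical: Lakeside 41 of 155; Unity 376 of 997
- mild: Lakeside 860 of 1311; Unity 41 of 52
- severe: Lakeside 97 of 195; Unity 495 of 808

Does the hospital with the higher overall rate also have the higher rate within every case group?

Critical: Lakeside 41/155 = 26.5%, Unity 376/997 = 37.7% → Unity
Mild: Lakeside 860/1311 = 65.6%, Unity 41/52 = 78.8% → Unity
Severe: Lakeside 97/195 = 49.7%, Unity 495/808 = 61.3% → Unity
Overall: Lakeside 998/1661 = 60.1%, Unity 912/1857 = 49.1% → Lakeside
Unity wins each case group but Lakeside wins overall — the comparison reverses. Unity's patients skew toward critical, which has a lower base rate.

No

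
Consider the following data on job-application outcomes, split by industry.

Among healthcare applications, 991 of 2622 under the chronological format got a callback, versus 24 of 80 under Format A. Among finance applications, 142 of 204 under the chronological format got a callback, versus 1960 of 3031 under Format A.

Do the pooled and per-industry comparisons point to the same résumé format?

Healthcare: the chronological format 991/2622 = 37.8%, Format A 24/80 = 30.0% → the chronological format
Finance: the chronological format 142/204 = 69.6%, Format A 1960/3031 = 64.7% → the chronological format
Overall: the chronological format 1133/2826 = 40.1%, Format A 1984/3111 = 63.8% → Format A
The chronological format wins each industry group but Format A wins overall — the comparison reverses. The chronological format's applications skew toward healthcare, which has a lower base rate.

No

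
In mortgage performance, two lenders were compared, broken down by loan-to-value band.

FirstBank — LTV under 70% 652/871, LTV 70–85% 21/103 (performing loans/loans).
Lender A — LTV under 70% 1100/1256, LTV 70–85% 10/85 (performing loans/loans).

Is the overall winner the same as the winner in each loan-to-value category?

LTV under 70%: FirstBank 652/871 = 74.9%, Lender A 1100/1256 = 87.6% → Lender A
LTV 70–85%: FirstBank 21/103 = 20.4%, Lender A 10/85 = 11.8% → FirstBank
Overall: FirstBank 673/974 = 69.1%, Lender A 1110/1341 = 82.8% → Lender A
Neither sweeps: FirstBank wins 1 of 2 groups, Lender A wins 1. Lender A wins overall but not every group — no Simpson reversal.

No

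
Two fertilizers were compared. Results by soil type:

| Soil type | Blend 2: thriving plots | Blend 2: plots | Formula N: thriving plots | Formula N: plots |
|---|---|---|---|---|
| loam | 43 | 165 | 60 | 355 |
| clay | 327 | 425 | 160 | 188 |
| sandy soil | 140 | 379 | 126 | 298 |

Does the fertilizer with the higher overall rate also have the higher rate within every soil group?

Loam: Blend 2 43/165 = 26.1%, Formula N 60/355 = 16.9% → Blend 2
Clay: Blend 2 327/425 = 76.9%, Formula N 160/188 = 85.1% → Formula N
Sandy soil: Blend 2 140/379 = 36.9%, Formula N 126/298 = 42.3% → Formula N
Overall: Blend 2 510/969 = 52.6%, Formula N 346/841 = 41.1% → Blend 2
Neither sweeps: Blend 2 wins 1 of 3 groups, Formula N wins 2. Blend 2 wins overall but not every group — no Simpson reversal.

No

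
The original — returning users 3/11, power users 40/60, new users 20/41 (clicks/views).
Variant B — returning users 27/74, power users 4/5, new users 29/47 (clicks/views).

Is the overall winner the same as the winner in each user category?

No

Returning users: the original 3/11 = 27.3%, Variant B 27/74 = 36.5% → Variant B
Power users: the original 40/60 = 66.7%, Variant B 4/5 = 80.0% → Variant B
New users: the original 20/41 = 48.8%, Variant B 29/47 = 61.7% → Variant B
Overall: the original 63/112 = 56.2%, Variant B 60/126 = 47.6% → the original
Variant B wins each user group but the original wins overall — the comparison reverses. Variant B's views skew toward returning users, which has a lower base rate.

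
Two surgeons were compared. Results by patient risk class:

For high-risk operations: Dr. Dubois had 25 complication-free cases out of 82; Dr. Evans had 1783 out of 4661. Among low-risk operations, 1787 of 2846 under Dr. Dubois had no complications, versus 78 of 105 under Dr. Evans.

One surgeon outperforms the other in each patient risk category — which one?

Dr. Evans

High-risk: Dr. Dubois 25/82 = 30.5%, Dr. Evans 1783/4661 = 38.3% → Dr. Evans
Low-risk: Dr. Dubois 1787/2846 = 62.8%, Dr. Evans 78/105 = 74.3% → Dr. Evans
Dr. Evans has the higher rate in both groups.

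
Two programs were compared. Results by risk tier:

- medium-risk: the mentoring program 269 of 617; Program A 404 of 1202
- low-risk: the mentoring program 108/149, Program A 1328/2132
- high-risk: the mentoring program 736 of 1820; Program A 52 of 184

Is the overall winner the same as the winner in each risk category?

Medium-risk: the mentoring program 269/617 = 43.6%, Program A 404/1202 = 33.6% → the mentoring program
Low-risk: the mentoring program 108/149 = 72.5%, Program A 1328/2132 = 62.3% → the mentoring program
High-risk: the mentoring program 736/1820 = 40.4%, Program A 52/184 = 28.3% → the mentoring program
Overall: the mentoring program 1113/2586 = 43.0%, Program A 1784/3518 = 50.7% → Program A
The mentoring program wins each risk group but Program A wins overall — the comparison reverses. The mentoring program's participants skew toward high-risk, which has a lower base rate.

No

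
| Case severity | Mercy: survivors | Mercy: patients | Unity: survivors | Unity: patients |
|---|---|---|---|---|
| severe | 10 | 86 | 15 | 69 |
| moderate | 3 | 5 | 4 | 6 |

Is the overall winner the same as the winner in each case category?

Yes

Severe: Mercy 10/86 = 11.6%, Unity 15/69 = 21.7% → Unity
Moderate: Mercy 3/5 = 60.0%, Unity 4/6 = 66.7% → Unity
Overall: Mercy 13/91 = 14.3%, Unity 19/75 = 25.3% → Unity
Unity wins overall and in every case group — no reversal.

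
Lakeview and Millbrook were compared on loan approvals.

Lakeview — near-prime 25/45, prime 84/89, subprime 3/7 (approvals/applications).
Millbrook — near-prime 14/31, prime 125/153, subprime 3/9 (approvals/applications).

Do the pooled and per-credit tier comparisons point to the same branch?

Yes

Near-prime: Lakeview 25/45 = 55.6%, Millbrook 14/31 = 45.2% → Lakeview
Prime: Lakeview 84/89 = 94.4%, Millbrook 125/153 = 81.7% → Lakeview
Subprime: Lakeview 3/7 = 42.9%, Millbrook 3/9 = 33.3% → Lakeview
Overall: Lakeview 112/141 = 79.4%, Millbrook 142/193 = 73.6% → Lakeview
Lakeview wins overall and in every credit group — no reversal.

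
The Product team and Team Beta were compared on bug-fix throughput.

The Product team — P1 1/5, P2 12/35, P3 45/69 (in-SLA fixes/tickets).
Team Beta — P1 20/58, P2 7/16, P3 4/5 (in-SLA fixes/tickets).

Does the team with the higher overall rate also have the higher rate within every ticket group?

No

P1: the Product team 1/5 = 20.0%, Team Beta 20/58 = 34.5% → Team Beta
P2: the Product team 12/35 = 34.3%, Team Beta 7/16 = 43.8% → Team Beta
P3: the Product team 45/69 = 65.2%, Team Beta 4/5 = 80.0% → Team Beta
Overall: the Product team 58/109 = 53.2%, Team Beta 31/79 = 39.2% → the Product team
Team Beta wins each ticket group but the Product team wins overall — the comparison reverses. Team Beta's tickets skew toward P1, which has a lower base rate.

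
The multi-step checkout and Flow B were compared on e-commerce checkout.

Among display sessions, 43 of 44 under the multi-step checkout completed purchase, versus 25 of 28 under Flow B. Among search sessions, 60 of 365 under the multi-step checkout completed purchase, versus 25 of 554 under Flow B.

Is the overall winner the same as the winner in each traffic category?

Display: the multi-step checkout 43/44 = 97.7%, Flow B 25/28 = 89.3% → the multi-step checkout
Search: the multi-step checkout 60/365 = 16.4%, Flow B 25/554 = 4.5% → the multi-step checkout
Overall: the multi-step checkout 103/409 = 25.2%, Flow B 50/582 = 8.6% → the multi-step checkout
The multi-step checkout wins overall and in every traffic group — no reversal.

Yes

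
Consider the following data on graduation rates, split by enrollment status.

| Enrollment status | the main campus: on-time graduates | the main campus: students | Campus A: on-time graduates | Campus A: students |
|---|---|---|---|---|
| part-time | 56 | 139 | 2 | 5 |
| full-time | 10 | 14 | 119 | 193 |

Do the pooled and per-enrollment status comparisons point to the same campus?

Part-time: the main campus 56/139 = 40.3%, Campus A 2/5 = 40.0% → the main campus
Full-time: the main campus 10/14 = 71.4%, Campus A 119/193 = 61.7% → the main campus
Overall: the main campus 66/153 = 43.1%, Campus A 121/198 = 61.1% → Campus A
The main campus wins each enrollment group but Campus A wins overall — the comparison reverses. The main campus's students skew toward part-time, which has a lower base rate.

No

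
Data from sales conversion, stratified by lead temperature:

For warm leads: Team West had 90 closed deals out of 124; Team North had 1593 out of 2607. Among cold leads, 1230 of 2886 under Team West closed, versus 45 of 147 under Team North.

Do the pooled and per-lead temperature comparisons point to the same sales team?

No

Warm: Team West 90/124 = 72.6%, Team North 1593/2607 = 61.1% → Team West
Cold: Team West 1230/2886 = 42.6%, Team North 45/147 = 30.6% → Team West
Overall: Team West 1320/3010 = 43.9%, Team North 1638/2754 = 59.5% → Team North
Team West wins each lead group but Team North wins overall — the comparison reverses. Team West's leads skew toward cold, which has a lower base rate.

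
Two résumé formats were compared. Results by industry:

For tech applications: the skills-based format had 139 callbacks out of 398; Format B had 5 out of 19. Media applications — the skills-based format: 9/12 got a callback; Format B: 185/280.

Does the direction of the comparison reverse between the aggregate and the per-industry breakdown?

Tech: the skills-based format 139/398 = 34.9%, Format B 5/19 = 26.3% → the skills-based format
Media: the skills-based format 9/12 = 75.0%, Format B 185/280 = 66.1% → the skills-based format
Overall: the skills-based format 148/410 = 36.1%, Format B 190/299 = 63.5% → Format B
The skills-based format wins each industry group but Format B wins overall — the comparison reverses. The skills-based format's applications skew toward tech, which has a lower base rate.

Yes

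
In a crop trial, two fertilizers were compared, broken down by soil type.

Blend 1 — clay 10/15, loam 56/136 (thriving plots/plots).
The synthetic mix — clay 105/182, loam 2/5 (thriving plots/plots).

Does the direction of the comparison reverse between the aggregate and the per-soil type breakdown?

Yes

Clay: Blend 1 10/15 = 66.7%, the synthetic mix 105/182 = 57.7% → Blend 1
Loam: Blend 1 56/136 = 41.2%, the synthetic mix 2/5 = 40.0% → Blend 1
Overall: Blend 1 66/151 = 43.7%, the synthetic mix 107/187 = 57.2% → the synthetic mix
Blend 1 wins each soil group but the synthetic mix wins overall — the comparison reverses. Blend 1's plots skew toward loam, which has a lower base rate.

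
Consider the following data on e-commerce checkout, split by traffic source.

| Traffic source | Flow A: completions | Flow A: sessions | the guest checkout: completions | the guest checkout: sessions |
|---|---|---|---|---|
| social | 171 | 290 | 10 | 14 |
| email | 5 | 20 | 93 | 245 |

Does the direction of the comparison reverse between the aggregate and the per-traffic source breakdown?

Social: Flow A 171/290 = 59.0%, the guest checkout 10/14 = 71.4% → the guest checkout
Email: Flow A 5/20 = 25.0%, the guest checkout 93/245 = 38.0% → the guest checkout
Overall: Flow A 176/310 = 56.8%, the guest checkout 103/259 = 39.8% → Flow A
The guest checkout wins each traffic group but Flow A wins overall — the comparison reverses. The guest checkout's sessions skew toward email, which has a lower base rate.

Yes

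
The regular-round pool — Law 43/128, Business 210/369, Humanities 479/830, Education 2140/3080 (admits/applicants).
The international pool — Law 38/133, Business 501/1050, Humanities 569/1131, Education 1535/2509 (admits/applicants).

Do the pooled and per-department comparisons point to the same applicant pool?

Yes

Law: the regular-round pool 43/128 = 33.6%, the international pool 38/133 = 28.6% → the regular-round pool
Business: the regular-round pool 210/369 = 56.9%, the international pool 501/1050 = 47.7% → the regular-round pool
Humanities: the regular-round pool 479/830 = 57.7%, the international pool 569/1131 = 50.3% → the regular-round pool
Education: the regular-round pool 2140/3080 = 69.5%, the international pool 1535/2509 = 61.2% → the regular-round pool
Overall: the regular-round pool 2872/4407 = 65.2%, the international pool 2643/4823 = 54.8% → the regular-round pool
The regular-round pool wins overall and in every department group — no reversal.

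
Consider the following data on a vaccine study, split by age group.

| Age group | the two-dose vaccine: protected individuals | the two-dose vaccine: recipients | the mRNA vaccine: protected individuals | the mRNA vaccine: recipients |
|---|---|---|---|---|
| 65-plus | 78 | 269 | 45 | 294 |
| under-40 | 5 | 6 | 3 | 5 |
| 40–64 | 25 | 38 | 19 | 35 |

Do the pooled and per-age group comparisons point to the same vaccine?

Yes

65-plus: the two-dose vaccine 78/269 = 29.0%, the mRNA vaccine 45/294 = 15.3% → the two-dose vaccine
Under-40: the two-dose vaccine 5/6 = 83.3%, the mRNA vaccine 3/5 = 60.0% → the two-dose vaccine
40–64: the two-dose vaccine 25/38 = 65.8%, the mRNA vaccine 19/35 = 54.3% → the two-dose vaccine
Overall: the two-dose vaccine 108/313 = 34.5%, the mRNA vaccine 67/334 = 20.1% → the two-dose vaccine
The two-dose vaccine wins overall and in every age group — no reversal.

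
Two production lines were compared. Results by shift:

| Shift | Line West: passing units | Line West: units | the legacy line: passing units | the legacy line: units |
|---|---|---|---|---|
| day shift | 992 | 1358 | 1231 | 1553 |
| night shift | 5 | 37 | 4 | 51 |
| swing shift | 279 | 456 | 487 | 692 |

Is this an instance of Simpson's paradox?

No

Day shift: Line West 992/1358 = 73.0%, the legacy line 1231/1553 = 79.3% → the legacy line
Night shift: Line West 5/37 = 13.5%, the legacy line 4/51 = 7.8% → Line West
Swing shift: Line West 279/456 = 61.2%, the legacy line 487/692 = 70.4% → the legacy line
Overall: Line West 1276/1851 = 68.9%, the legacy line 1722/2296 = 75.0% → the legacy line
Neither sweeps: Line West wins 1 of 3 groups, the legacy line wins 2. The legacy line wins overall but not every group — no Simpson reversal.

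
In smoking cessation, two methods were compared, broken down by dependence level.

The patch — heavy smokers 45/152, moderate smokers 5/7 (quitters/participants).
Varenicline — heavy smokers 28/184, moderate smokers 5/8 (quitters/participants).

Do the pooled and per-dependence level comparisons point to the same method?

Yes

Heavy smokers: the patch 45/152 = 29.6%, varenicline 28/184 = 15.2% → the patch
Moderate smokers: the patch 5/7 = 71.4%, varenicline 5/8 = 62.5% → the patch
Overall: the patch 50/159 = 31.4%, varenicline 33/192 = 17.2% → the patch
The patch wins overall and in every dependence group — no reversal.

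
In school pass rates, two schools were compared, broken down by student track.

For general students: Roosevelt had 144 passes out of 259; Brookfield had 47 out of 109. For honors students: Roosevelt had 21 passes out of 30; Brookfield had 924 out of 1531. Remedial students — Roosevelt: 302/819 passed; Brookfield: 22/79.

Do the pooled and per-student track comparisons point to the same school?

No

General: Roosevelt 144/259 = 55.6%, Brookfield 47/109 = 43.1% → Roosevelt
Honors: Roosevelt 21/30 = 70.0%, Brookfield 924/1531 = 60.4% → Roosevelt
Remedial: Roosevelt 302/819 = 36.9%, Brookfield 22/79 = 27.8% → Roosevelt
Overall: Roosevelt 467/1108 = 42.1%, Brookfield 993/1719 = 57.8% → Brookfield
Roosevelt wins each student group but Brookfield wins overall — the comparison reverses. Roosevelt's students skew toward remedial, which has a lower base rate.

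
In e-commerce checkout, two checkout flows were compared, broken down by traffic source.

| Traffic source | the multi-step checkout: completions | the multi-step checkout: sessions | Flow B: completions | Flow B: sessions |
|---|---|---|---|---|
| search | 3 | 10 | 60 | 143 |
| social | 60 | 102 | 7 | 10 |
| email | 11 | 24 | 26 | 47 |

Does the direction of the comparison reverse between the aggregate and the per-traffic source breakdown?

Search: the multi-step checkout 3/10 = 30.0%, Flow B 60/143 = 42.0% → Flow B
Social: the multi-step checkout 60/102 = 58.8%, Flow B 7/10 = 70.0% → Flow B
Email: the multi-step checkout 11/24 = 45.8%, Flow B 26/47 = 55.3% → Flow B
Overall: the multi-step checkout 74/136 = 54.4%, Flow B 93/200 = 46.5% → the multi-step checkout
Flow B wins each traffic group but the multi-step checkout wins overall — the comparison reverses. Flow B's sessions skew toward search, which has a lower base rate.

Yes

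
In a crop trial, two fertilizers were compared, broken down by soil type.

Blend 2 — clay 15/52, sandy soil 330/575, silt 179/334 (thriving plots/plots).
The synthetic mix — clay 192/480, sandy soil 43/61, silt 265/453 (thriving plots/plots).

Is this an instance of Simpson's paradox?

Yes

Clay: Blend 2 15/52 = 28.8%, the synthetic mix 192/480 = 40.0% → the synthetic mix
Sandy soil: Blend 2 330/575 = 57.4%, the synthetic mix 43/61 = 70.5% → the synthetic mix
Silt: Blend 2 179/334 = 53.6%, the synthetic mix 265/453 = 58.5% → the synthetic mix
Overall: Blend 2 524/961 = 54.5%, the synthetic mix 500/994 = 50.3% → Blend 2
The synthetic mix wins each soil group but Blend 2 wins overall — the comparison reverses. The synthetic mix's plots skew toward clay, which has a lower base rate.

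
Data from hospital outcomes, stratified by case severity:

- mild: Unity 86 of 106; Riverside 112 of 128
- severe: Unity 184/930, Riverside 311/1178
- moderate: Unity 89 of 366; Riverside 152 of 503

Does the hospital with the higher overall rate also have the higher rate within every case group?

Yes

Mild: Unity 86/106 = 81.1%, Riverside 112/128 = 87.5% → Riverside
Severe: Unity 184/930 = 19.8%, Riverside 311/1178 = 26.4% → Riverside
Moderate: Unity 89/366 = 24.3%, Riverside 152/503 = 30.2% → Riverside
Overall: Unity 359/1402 = 25.6%, Riverside 575/1809 = 31.8% → Riverside
Riverside wins overall and in every case group — no reversal.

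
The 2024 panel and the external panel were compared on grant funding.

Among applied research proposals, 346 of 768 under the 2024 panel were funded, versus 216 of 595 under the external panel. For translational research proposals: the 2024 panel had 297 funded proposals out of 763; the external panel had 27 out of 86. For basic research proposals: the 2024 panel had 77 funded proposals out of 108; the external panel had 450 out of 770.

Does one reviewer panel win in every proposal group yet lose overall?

Applied research: the 2024 panel 346/768 = 45.1%, the external panel 216/595 = 36.3% → the 2024 panel
Translational research: the 2024 panel 297/763 = 38.9%, the external panel 27/86 = 31.4% → the 2024 panel
Basic research: the 2024 panel 77/108 = 71.3%, the external panel 450/770 = 58.4% → the 2024 panel
Overall: the 2024 panel 720/1639 = 43.9%, the external panel 693/1451 = 47.8% → the external panel
The 2024 panel wins each proposal group but the external panel wins overall — the comparison reverses. The 2024 panel's proposals skew toward translational research, which has a lower base rate.

Yes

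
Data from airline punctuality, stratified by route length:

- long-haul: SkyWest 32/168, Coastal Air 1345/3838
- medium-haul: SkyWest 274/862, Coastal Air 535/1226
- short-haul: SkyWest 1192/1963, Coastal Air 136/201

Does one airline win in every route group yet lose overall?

Long-haul: SkyWest 32/168 = 19.0%, Coastal Air 1345/3838 = 35.0% → Coastal Air
Medium-haul: SkyWest 274/862 = 31.8%, Coastal Air 535/1226 = 43.6% → Coastal Air
Short-haul: SkyWest 1192/1963 = 60.7%, Coastal Air 136/201 = 67.7% → Coastal Air
Overall: SkyWest 1498/2993 = 50.1%, Coastal Air 2016/5265 = 38.3% → SkyWest
Coastal Air wins each route group but SkyWest wins overall — the comparison reverses. Coastal Air's flights skew toward long-haul, which has a lower base rate.

Yes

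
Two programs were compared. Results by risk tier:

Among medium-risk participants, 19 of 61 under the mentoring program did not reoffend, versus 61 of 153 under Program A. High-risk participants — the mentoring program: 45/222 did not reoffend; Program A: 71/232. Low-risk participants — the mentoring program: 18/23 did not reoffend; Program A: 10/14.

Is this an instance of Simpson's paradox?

No

Medium-risk: the mentoring program 19/61 = 31.1%, Program A 61/153 = 39.9% → Program A
High-risk: the mentoring program 45/222 = 20.3%, Program A 71/232 = 30.6% → Program A
Low-risk: the mentoring program 18/23 = 78.3%, Program A 10/14 = 71.4% → the mentoring program
Overall: the mentoring program 82/306 = 26.8%, Program A 142/399 = 35.6% → Program A
Neither sweeps: the mentoring program wins 1 of 3 groups, Program A wins 2. Program A wins overall but not every group — no Simpson reversal.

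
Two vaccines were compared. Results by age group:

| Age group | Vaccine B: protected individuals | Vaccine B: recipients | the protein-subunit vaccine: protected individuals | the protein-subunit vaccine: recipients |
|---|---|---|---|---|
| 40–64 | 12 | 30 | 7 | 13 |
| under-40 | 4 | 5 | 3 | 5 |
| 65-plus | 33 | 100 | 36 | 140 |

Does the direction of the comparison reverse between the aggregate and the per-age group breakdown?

No

40–64: Vaccine B 12/30 = 40.0%, the protein-subunit vaccine 7/13 = 53.8% → the protein-subunit vaccine
Under-40: Vaccine B 4/5 = 80.0%, the protein-subunit vaccine 3/5 = 60.0% → Vaccine B
65-plus: Vaccine B 33/100 = 33.0%, the protein-subunit vaccine 36/140 = 25.7% → Vaccine B
Overall: Vaccine B 49/135 = 36.3%, the protein-subunit vaccine 46/158 = 29.1% → Vaccine B
Neither sweeps: Vaccine B wins 2 of 3 groups, the protein-subunit vaccine wins 1. Vaccine B wins overall but not every group — no Simpson reversal.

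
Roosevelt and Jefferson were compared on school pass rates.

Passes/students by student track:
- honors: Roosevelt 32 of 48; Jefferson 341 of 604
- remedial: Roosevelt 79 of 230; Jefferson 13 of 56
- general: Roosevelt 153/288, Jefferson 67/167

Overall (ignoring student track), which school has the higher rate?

Honors: Roosevelt 32/48 = 66.7%, Jefferson 341/604 = 56.5% → Roosevelt
Remedial: Roosevelt 79/230 = 34.3%, Jefferson 13/56 = 23.2% → Roosevelt
General: Roosevelt 153/288 = 53.1%, Jefferson 67/167 = 40.1% → Roosevelt
Overall: Roosevelt 264/566 = 46.6%, Jefferson 421/827 = 50.9% → Jefferson
(Roosevelt wins every student group but Jefferson wins overall — Roosevelt's students skew toward the low-rate remedial group.)

Jefferson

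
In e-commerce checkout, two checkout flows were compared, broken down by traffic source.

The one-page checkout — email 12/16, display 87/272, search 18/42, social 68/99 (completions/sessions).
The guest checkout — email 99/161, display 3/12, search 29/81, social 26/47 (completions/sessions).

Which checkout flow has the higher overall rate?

Email: the one-page checkout 12/16 = 75.0%, the guest checkout 99/161 = 61.5% → the one-page checkout
Display: the one-page checkout 87/272 = 32.0%, the guest checkout 3/12 = 25.0% → the one-page checkout
Search: the one-page checkout 18/42 = 42.9%, the guest checkout 29/81 = 35.8% → the one-page checkout
Social: the one-page checkout 68/99 = 68.7%, the guest checkout 26/47 = 55.3% → the one-page checkout
Overall: the one-page checkout 185/429 = 43.1%, the guest checkout 157/301 = 52.2% → the guest checkout
(The one-page checkout wins every traffic group but the guest checkout wins overall — the one-page checkout's sessions skew toward the low-rate display group.)

the guest checkout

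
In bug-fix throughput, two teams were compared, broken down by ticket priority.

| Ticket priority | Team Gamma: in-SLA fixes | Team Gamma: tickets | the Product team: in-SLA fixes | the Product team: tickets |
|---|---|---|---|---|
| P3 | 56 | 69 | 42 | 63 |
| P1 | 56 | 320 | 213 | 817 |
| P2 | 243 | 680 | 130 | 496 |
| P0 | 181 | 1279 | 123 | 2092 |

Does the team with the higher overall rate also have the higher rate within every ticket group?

No

P3: Team Gamma 56/69 = 81.2%, the Product team 42/63 = 66.7% → Team Gamma
P1: Team Gamma 56/320 = 17.5%, the Product team 213/817 = 26.1% → the Product team
P2: Team Gamma 243/680 = 35.7%, the Product team 130/496 = 26.2% → Team Gamma
P0: Team Gamma 181/1279 = 14.2%, the Product team 123/2092 = 5.9% → Team Gamma
Overall: Team Gamma 536/2348 = 22.8%, the Product team 508/3468 = 14.6% → Team Gamma
Neither sweeps: Team Gamma wins 3 of 4 groups, the Product team wins 1. Team Gamma wins overall but not every group — no Simpson reversal.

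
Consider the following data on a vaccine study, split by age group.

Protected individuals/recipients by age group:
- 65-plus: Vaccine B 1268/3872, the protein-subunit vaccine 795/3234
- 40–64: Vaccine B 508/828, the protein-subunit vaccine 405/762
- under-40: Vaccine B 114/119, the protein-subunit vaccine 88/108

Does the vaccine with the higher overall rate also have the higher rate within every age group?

65-plus: Vaccine B 1268/3872 = 32.7%, the protein-subunit vaccine 795/3234 = 24.6% → Vaccine B
40–64: Vaccine B 508/828 = 61.4%, the protein-subunit vaccine 405/762 = 53.1% → Vaccine B
Under-40: Vaccine B 114/119 = 95.8%, the protein-subunit vaccine 88/108 = 81.5% → Vaccine B
Overall: Vaccine B 1890/4819 = 39.2%, the protein-subunit vaccine 1288/4104 = 31.4% → Vaccine B
Vaccine B wins overall and in every age group — no reversal.

Yes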